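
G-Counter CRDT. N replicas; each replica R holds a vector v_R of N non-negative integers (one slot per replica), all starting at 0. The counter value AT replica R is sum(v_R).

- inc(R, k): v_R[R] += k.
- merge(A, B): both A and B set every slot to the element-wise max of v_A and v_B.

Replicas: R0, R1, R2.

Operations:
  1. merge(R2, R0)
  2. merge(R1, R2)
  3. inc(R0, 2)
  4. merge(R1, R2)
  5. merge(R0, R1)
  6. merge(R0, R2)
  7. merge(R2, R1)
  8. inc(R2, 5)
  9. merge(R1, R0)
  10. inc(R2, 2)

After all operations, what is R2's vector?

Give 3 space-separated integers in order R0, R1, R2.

Op 1: merge R2<->R0 -> R2=(0,0,0) R0=(0,0,0)
Op 2: merge R1<->R2 -> R1=(0,0,0) R2=(0,0,0)
Op 3: inc R0 by 2 -> R0=(2,0,0) value=2
Op 4: merge R1<->R2 -> R1=(0,0,0) R2=(0,0,0)
Op 5: merge R0<->R1 -> R0=(2,0,0) R1=(2,0,0)
Op 6: merge R0<->R2 -> R0=(2,0,0) R2=(2,0,0)
Op 7: merge R2<->R1 -> R2=(2,0,0) R1=(2,0,0)
Op 8: inc R2 by 5 -> R2=(2,0,5) value=7
Op 9: merge R1<->R0 -> R1=(2,0,0) R0=(2,0,0)
Op 10: inc R2 by 2 -> R2=(2,0,7) value=9

Answer: 2 0 7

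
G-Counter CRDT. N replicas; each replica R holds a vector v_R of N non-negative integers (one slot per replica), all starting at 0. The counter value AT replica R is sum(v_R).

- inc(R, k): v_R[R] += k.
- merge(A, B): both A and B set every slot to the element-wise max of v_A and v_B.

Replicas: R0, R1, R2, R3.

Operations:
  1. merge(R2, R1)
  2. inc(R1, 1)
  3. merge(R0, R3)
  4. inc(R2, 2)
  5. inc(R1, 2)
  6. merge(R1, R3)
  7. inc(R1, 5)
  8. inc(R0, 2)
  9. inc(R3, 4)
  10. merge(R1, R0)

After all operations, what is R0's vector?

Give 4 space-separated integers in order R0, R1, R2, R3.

Op 1: merge R2<->R1 -> R2=(0,0,0,0) R1=(0,0,0,0)
Op 2: inc R1 by 1 -> R1=(0,1,0,0) value=1
Op 3: merge R0<->R3 -> R0=(0,0,0,0) R3=(0,0,0,0)
Op 4: inc R2 by 2 -> R2=(0,0,2,0) value=2
Op 5: inc R1 by 2 -> R1=(0,3,0,0) value=3
Op 6: merge R1<->R3 -> R1=(0,3,0,0) R3=(0,3,0,0)
Op 7: inc R1 by 5 -> R1=(0,8,0,0) value=8
Op 8: inc R0 by 2 -> R0=(2,0,0,0) value=2
Op 9: inc R3 by 4 -> R3=(0,3,0,4) value=7
Op 10: merge R1<->R0 -> R1=(2,8,0,0) R0=(2,8,0,0)

Answer: 2 8 0 0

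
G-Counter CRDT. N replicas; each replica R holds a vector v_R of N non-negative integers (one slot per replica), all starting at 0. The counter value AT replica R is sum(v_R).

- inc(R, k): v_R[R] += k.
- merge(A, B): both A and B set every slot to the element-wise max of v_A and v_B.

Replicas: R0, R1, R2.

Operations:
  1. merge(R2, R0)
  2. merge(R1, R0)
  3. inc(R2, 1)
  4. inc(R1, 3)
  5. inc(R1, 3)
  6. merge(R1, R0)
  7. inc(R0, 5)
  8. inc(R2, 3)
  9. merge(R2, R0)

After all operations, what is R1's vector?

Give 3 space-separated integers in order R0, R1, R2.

Answer: 0 6 0

Derivation:
Op 1: merge R2<->R0 -> R2=(0,0,0) R0=(0,0,0)
Op 2: merge R1<->R0 -> R1=(0,0,0) R0=(0,0,0)
Op 3: inc R2 by 1 -> R2=(0,0,1) value=1
Op 4: inc R1 by 3 -> R1=(0,3,0) value=3
Op 5: inc R1 by 3 -> R1=(0,6,0) value=6
Op 6: merge R1<->R0 -> R1=(0,6,0) R0=(0,6,0)
Op 7: inc R0 by 5 -> R0=(5,6,0) value=11
Op 8: inc R2 by 3 -> R2=(0,0,4) value=4
Op 9: merge R2<->R0 -> R2=(5,6,4) R0=(5,6,4)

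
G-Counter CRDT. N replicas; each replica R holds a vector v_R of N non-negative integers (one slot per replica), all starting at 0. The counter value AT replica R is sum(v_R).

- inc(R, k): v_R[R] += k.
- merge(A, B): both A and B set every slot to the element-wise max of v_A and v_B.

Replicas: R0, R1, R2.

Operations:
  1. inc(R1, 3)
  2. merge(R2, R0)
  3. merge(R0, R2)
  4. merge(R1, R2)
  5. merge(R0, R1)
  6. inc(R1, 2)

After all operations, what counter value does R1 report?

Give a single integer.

Op 1: inc R1 by 3 -> R1=(0,3,0) value=3
Op 2: merge R2<->R0 -> R2=(0,0,0) R0=(0,0,0)
Op 3: merge R0<->R2 -> R0=(0,0,0) R2=(0,0,0)
Op 4: merge R1<->R2 -> R1=(0,3,0) R2=(0,3,0)
Op 5: merge R0<->R1 -> R0=(0,3,0) R1=(0,3,0)
Op 6: inc R1 by 2 -> R1=(0,5,0) value=5

Answer: 5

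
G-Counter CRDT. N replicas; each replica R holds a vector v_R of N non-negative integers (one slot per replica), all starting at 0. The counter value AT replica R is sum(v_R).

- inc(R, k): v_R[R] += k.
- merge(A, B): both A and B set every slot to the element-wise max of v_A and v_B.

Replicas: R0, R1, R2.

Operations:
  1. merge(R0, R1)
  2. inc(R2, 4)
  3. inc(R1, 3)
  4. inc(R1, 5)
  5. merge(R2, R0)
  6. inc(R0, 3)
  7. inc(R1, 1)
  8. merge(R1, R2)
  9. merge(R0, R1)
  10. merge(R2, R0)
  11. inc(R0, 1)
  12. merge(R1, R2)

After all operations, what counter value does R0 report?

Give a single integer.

Answer: 17

Derivation:
Op 1: merge R0<->R1 -> R0=(0,0,0) R1=(0,0,0)
Op 2: inc R2 by 4 -> R2=(0,0,4) value=4
Op 3: inc R1 by 3 -> R1=(0,3,0) value=3
Op 4: inc R1 by 5 -> R1=(0,8,0) value=8
Op 5: merge R2<->R0 -> R2=(0,0,4) R0=(0,0,4)
Op 6: inc R0 by 3 -> R0=(3,0,4) value=7
Op 7: inc R1 by 1 -> R1=(0,9,0) value=9
Op 8: merge R1<->R2 -> R1=(0,9,4) R2=(0,9,4)
Op 9: merge R0<->R1 -> R0=(3,9,4) R1=(3,9,4)
Op 10: merge R2<->R0 -> R2=(3,9,4) R0=(3,9,4)
Op 11: inc R0 by 1 -> R0=(4,9,4) value=17
Op 12: merge R1<->R2 -> R1=(3,9,4) R2=(3,9,4)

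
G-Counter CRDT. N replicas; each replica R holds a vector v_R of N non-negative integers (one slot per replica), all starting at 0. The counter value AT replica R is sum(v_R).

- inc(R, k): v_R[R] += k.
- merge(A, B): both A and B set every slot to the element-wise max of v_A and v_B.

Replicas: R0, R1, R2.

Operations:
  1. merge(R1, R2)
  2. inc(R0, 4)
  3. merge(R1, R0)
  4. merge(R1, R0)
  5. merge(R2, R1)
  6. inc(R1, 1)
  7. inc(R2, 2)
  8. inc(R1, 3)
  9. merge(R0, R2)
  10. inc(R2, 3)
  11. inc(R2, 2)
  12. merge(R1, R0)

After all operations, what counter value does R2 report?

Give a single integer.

Answer: 11

Derivation:
Op 1: merge R1<->R2 -> R1=(0,0,0) R2=(0,0,0)
Op 2: inc R0 by 4 -> R0=(4,0,0) value=4
Op 3: merge R1<->R0 -> R1=(4,0,0) R0=(4,0,0)
Op 4: merge R1<->R0 -> R1=(4,0,0) R0=(4,0,0)
Op 5: merge R2<->R1 -> R2=(4,0,0) R1=(4,0,0)
Op 6: inc R1 by 1 -> R1=(4,1,0) value=5
Op 7: inc R2 by 2 -> R2=(4,0,2) value=6
Op 8: inc R1 by 3 -> R1=(4,4,0) value=8
Op 9: merge R0<->R2 -> R0=(4,0,2) R2=(4,0,2)
Op 10: inc R2 by 3 -> R2=(4,0,5) value=9
Op 11: inc R2 by 2 -> R2=(4,0,7) value=11
Op 12: merge R1<->R0 -> R1=(4,4,2) R0=(4,4,2)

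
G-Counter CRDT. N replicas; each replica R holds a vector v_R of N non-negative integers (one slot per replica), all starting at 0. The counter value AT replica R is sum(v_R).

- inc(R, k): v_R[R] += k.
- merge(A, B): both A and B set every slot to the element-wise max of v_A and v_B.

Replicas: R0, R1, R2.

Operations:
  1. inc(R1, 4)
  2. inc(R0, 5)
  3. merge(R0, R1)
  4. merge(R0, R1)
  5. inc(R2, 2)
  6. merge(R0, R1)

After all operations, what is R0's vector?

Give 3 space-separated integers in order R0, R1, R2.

Answer: 5 4 0

Derivation:
Op 1: inc R1 by 4 -> R1=(0,4,0) value=4
Op 2: inc R0 by 5 -> R0=(5,0,0) value=5
Op 3: merge R0<->R1 -> R0=(5,4,0) R1=(5,4,0)
Op 4: merge R0<->R1 -> R0=(5,4,0) R1=(5,4,0)
Op 5: inc R2 by 2 -> R2=(0,0,2) value=2
Op 6: merge R0<->R1 -> R0=(5,4,0) R1=(5,4,0)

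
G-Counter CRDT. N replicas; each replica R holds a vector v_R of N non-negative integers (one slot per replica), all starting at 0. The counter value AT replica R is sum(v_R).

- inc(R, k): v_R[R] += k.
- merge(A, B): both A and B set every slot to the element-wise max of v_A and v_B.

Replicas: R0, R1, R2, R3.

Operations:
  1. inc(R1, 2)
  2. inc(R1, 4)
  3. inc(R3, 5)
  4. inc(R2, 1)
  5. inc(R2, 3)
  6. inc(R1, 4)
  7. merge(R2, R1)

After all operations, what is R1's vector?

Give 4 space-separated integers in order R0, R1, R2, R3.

Op 1: inc R1 by 2 -> R1=(0,2,0,0) value=2
Op 2: inc R1 by 4 -> R1=(0,6,0,0) value=6
Op 3: inc R3 by 5 -> R3=(0,0,0,5) value=5
Op 4: inc R2 by 1 -> R2=(0,0,1,0) value=1
Op 5: inc R2 by 3 -> R2=(0,0,4,0) value=4
Op 6: inc R1 by 4 -> R1=(0,10,0,0) value=10
Op 7: merge R2<->R1 -> R2=(0,10,4,0) R1=(0,10,4,0)

Answer: 0 10 4 0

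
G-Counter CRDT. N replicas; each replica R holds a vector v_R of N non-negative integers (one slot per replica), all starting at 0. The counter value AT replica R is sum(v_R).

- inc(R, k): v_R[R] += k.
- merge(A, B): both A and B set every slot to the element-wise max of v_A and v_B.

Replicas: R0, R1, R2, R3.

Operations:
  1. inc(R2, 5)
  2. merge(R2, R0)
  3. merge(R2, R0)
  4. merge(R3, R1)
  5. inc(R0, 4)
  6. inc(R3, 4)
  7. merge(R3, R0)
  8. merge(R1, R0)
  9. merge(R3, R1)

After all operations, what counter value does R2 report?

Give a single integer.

Op 1: inc R2 by 5 -> R2=(0,0,5,0) value=5
Op 2: merge R2<->R0 -> R2=(0,0,5,0) R0=(0,0,5,0)
Op 3: merge R2<->R0 -> R2=(0,0,5,0) R0=(0,0,5,0)
Op 4: merge R3<->R1 -> R3=(0,0,0,0) R1=(0,0,0,0)
Op 5: inc R0 by 4 -> R0=(4,0,5,0) value=9
Op 6: inc R3 by 4 -> R3=(0,0,0,4) value=4
Op 7: merge R3<->R0 -> R3=(4,0,5,4) R0=(4,0,5,4)
Op 8: merge R1<->R0 -> R1=(4,0,5,4) R0=(4,0,5,4)
Op 9: merge R3<->R1 -> R3=(4,0,5,4) R1=(4,0,5,4)

Answer: 5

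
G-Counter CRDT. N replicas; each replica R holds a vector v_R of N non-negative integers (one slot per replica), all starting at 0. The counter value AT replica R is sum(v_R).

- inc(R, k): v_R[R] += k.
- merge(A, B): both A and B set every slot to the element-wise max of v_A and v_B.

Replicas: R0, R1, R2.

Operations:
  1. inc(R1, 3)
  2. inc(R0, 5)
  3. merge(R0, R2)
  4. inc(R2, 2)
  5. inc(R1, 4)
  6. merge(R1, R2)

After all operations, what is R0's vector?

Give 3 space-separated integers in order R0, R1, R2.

Answer: 5 0 0

Derivation:
Op 1: inc R1 by 3 -> R1=(0,3,0) value=3
Op 2: inc R0 by 5 -> R0=(5,0,0) value=5
Op 3: merge R0<->R2 -> R0=(5,0,0) R2=(5,0,0)
Op 4: inc R2 by 2 -> R2=(5,0,2) value=7
Op 5: inc R1 by 4 -> R1=(0,7,0) value=7
Op 6: merge R1<->R2 -> R1=(5,7,2) R2=(5,7,2)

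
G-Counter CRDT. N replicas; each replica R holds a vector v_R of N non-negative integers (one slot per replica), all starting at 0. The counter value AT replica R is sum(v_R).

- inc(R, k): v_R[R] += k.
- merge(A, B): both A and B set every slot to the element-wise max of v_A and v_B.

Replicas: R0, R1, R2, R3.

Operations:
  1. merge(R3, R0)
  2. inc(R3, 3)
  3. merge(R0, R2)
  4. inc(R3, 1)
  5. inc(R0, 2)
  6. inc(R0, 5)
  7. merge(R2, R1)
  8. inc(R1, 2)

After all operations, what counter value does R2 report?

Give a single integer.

Answer: 0

Derivation:
Op 1: merge R3<->R0 -> R3=(0,0,0,0) R0=(0,0,0,0)
Op 2: inc R3 by 3 -> R3=(0,0,0,3) value=3
Op 3: merge R0<->R2 -> R0=(0,0,0,0) R2=(0,0,0,0)
Op 4: inc R3 by 1 -> R3=(0,0,0,4) value=4
Op 5: inc R0 by 2 -> R0=(2,0,0,0) value=2
Op 6: inc R0 by 5 -> R0=(7,0,0,0) value=7
Op 7: merge R2<->R1 -> R2=(0,0,0,0) R1=(0,0,0,0)
Op 8: inc R1 by 2 -> R1=(0,2,0,0) value=2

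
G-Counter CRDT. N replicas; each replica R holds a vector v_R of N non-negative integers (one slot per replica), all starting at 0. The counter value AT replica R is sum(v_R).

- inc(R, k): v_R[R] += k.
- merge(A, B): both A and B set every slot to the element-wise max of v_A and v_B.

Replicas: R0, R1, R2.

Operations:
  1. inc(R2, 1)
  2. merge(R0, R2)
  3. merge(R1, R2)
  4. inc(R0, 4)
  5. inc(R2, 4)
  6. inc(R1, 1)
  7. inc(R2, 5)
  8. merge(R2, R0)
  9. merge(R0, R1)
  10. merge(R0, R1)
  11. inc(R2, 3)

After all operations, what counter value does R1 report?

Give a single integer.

Op 1: inc R2 by 1 -> R2=(0,0,1) value=1
Op 2: merge R0<->R2 -> R0=(0,0,1) R2=(0,0,1)
Op 3: merge R1<->R2 -> R1=(0,0,1) R2=(0,0,1)
Op 4: inc R0 by 4 -> R0=(4,0,1) value=5
Op 5: inc R2 by 4 -> R2=(0,0,5) value=5
Op 6: inc R1 by 1 -> R1=(0,1,1) value=2
Op 7: inc R2 by 5 -> R2=(0,0,10) value=10
Op 8: merge R2<->R0 -> R2=(4,0,10) R0=(4,0,10)
Op 9: merge R0<->R1 -> R0=(4,1,10) R1=(4,1,10)
Op 10: merge R0<->R1 -> R0=(4,1,10) R1=(4,1,10)
Op 11: inc R2 by 3 -> R2=(4,0,13) value=17

Answer: 15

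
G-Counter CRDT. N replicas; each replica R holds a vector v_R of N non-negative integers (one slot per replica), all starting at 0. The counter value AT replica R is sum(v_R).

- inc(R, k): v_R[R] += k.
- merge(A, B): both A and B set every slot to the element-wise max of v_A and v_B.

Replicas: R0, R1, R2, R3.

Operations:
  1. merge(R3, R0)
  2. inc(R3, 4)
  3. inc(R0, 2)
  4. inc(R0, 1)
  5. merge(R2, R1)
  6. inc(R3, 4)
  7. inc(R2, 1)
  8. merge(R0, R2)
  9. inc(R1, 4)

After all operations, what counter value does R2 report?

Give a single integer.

Answer: 4

Derivation:
Op 1: merge R3<->R0 -> R3=(0,0,0,0) R0=(0,0,0,0)
Op 2: inc R3 by 4 -> R3=(0,0,0,4) value=4
Op 3: inc R0 by 2 -> R0=(2,0,0,0) value=2
Op 4: inc R0 by 1 -> R0=(3,0,0,0) value=3
Op 5: merge R2<->R1 -> R2=(0,0,0,0) R1=(0,0,0,0)
Op 6: inc R3 by 4 -> R3=(0,0,0,8) value=8
Op 7: inc R2 by 1 -> R2=(0,0,1,0) value=1
Op 8: merge R0<->R2 -> R0=(3,0,1,0) R2=(3,0,1,0)
Op 9: inc R1 by 4 -> R1=(0,4,0,0) value=4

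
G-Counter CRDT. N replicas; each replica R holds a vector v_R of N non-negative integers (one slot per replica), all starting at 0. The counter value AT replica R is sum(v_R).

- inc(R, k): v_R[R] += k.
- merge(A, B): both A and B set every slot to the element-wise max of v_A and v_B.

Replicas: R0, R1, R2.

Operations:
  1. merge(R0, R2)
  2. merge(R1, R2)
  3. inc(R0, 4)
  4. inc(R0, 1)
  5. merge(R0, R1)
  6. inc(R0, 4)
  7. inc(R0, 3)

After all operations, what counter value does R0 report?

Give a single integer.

Op 1: merge R0<->R2 -> R0=(0,0,0) R2=(0,0,0)
Op 2: merge R1<->R2 -> R1=(0,0,0) R2=(0,0,0)
Op 3: inc R0 by 4 -> R0=(4,0,0) value=4
Op 4: inc R0 by 1 -> R0=(5,0,0) value=5
Op 5: merge R0<->R1 -> R0=(5,0,0) R1=(5,0,0)
Op 6: inc R0 by 4 -> R0=(9,0,0) value=9
Op 7: inc R0 by 3 -> R0=(12,0,0) value=12

Answer: 12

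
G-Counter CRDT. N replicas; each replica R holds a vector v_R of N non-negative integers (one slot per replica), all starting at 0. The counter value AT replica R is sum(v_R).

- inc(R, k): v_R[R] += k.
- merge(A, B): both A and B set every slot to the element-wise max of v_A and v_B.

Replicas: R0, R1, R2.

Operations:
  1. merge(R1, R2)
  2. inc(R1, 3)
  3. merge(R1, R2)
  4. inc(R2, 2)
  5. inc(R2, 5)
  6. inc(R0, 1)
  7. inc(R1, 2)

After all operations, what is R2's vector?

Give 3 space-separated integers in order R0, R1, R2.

Answer: 0 3 7

Derivation:
Op 1: merge R1<->R2 -> R1=(0,0,0) R2=(0,0,0)
Op 2: inc R1 by 3 -> R1=(0,3,0) value=3
Op 3: merge R1<->R2 -> R1=(0,3,0) R2=(0,3,0)
Op 4: inc R2 by 2 -> R2=(0,3,2) value=5
Op 5: inc R2 by 5 -> R2=(0,3,7) value=10
Op 6: inc R0 by 1 -> R0=(1,0,0) value=1
Op 7: inc R1 by 2 -> R1=(0,5,0) value=5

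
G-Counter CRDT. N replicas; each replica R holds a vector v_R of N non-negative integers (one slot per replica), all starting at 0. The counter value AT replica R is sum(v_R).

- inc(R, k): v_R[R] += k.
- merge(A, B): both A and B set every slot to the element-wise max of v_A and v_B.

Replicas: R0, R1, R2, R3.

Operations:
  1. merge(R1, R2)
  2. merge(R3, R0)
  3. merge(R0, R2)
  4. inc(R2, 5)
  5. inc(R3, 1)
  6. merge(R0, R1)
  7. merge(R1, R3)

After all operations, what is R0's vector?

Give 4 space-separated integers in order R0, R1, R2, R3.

Op 1: merge R1<->R2 -> R1=(0,0,0,0) R2=(0,0,0,0)
Op 2: merge R3<->R0 -> R3=(0,0,0,0) R0=(0,0,0,0)
Op 3: merge R0<->R2 -> R0=(0,0,0,0) R2=(0,0,0,0)
Op 4: inc R2 by 5 -> R2=(0,0,5,0) value=5
Op 5: inc R3 by 1 -> R3=(0,0,0,1) value=1
Op 6: merge R0<->R1 -> R0=(0,0,0,0) R1=(0,0,0,0)
Op 7: merge R1<->R3 -> R1=(0,0,0,1) R3=(0,0,0,1)

Answer: 0 0 0 0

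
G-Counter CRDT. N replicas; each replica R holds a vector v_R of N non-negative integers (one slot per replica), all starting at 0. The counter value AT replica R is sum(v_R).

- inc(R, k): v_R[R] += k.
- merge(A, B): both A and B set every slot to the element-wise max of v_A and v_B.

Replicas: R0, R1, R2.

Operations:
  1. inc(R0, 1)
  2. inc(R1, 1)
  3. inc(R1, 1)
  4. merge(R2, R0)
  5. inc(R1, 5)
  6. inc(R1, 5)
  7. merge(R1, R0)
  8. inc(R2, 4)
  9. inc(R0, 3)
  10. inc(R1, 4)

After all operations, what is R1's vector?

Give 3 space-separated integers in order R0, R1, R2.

Answer: 1 16 0

Derivation:
Op 1: inc R0 by 1 -> R0=(1,0,0) value=1
Op 2: inc R1 by 1 -> R1=(0,1,0) value=1
Op 3: inc R1 by 1 -> R1=(0,2,0) value=2
Op 4: merge R2<->R0 -> R2=(1,0,0) R0=(1,0,0)
Op 5: inc R1 by 5 -> R1=(0,7,0) value=7
Op 6: inc R1 by 5 -> R1=(0,12,0) value=12
Op 7: merge R1<->R0 -> R1=(1,12,0) R0=(1,12,0)
Op 8: inc R2 by 4 -> R2=(1,0,4) value=5
Op 9: inc R0 by 3 -> R0=(4,12,0) value=16
Op 10: inc R1 by 4 -> R1=(1,16,0) value=17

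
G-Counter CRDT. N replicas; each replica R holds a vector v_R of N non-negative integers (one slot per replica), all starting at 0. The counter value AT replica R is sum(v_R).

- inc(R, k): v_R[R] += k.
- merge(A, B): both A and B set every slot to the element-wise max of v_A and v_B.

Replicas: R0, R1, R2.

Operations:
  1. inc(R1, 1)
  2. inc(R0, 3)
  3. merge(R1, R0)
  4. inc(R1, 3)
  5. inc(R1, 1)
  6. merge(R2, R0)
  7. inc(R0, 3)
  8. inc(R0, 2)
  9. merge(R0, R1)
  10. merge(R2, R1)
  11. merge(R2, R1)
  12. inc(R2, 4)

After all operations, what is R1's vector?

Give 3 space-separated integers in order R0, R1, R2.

Answer: 8 5 0

Derivation:
Op 1: inc R1 by 1 -> R1=(0,1,0) value=1
Op 2: inc R0 by 3 -> R0=(3,0,0) value=3
Op 3: merge R1<->R0 -> R1=(3,1,0) R0=(3,1,0)
Op 4: inc R1 by 3 -> R1=(3,4,0) value=7
Op 5: inc R1 by 1 -> R1=(3,5,0) value=8
Op 6: merge R2<->R0 -> R2=(3,1,0) R0=(3,1,0)
Op 7: inc R0 by 3 -> R0=(6,1,0) value=7
Op 8: inc R0 by 2 -> R0=(8,1,0) value=9
Op 9: merge R0<->R1 -> R0=(8,5,0) R1=(8,5,0)
Op 10: merge R2<->R1 -> R2=(8,5,0) R1=(8,5,0)
Op 11: merge R2<->R1 -> R2=(8,5,0) R1=(8,5,0)
Op 12: inc R2 by 4 -> R2=(8,5,4) value=17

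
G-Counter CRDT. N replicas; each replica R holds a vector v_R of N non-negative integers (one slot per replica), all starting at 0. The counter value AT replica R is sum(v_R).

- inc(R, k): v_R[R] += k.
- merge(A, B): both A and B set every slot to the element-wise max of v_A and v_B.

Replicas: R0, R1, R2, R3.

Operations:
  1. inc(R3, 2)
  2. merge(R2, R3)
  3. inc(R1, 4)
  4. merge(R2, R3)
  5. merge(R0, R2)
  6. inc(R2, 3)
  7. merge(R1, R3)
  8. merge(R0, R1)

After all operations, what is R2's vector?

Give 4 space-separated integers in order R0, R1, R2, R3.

Op 1: inc R3 by 2 -> R3=(0,0,0,2) value=2
Op 2: merge R2<->R3 -> R2=(0,0,0,2) R3=(0,0,0,2)
Op 3: inc R1 by 4 -> R1=(0,4,0,0) value=4
Op 4: merge R2<->R3 -> R2=(0,0,0,2) R3=(0,0,0,2)
Op 5: merge R0<->R2 -> R0=(0,0,0,2) R2=(0,0,0,2)
Op 6: inc R2 by 3 -> R2=(0,0,3,2) value=5
Op 7: merge R1<->R3 -> R1=(0,4,0,2) R3=(0,4,0,2)
Op 8: merge R0<->R1 -> R0=(0,4,0,2) R1=(0,4,0,2)

Answer: 0 0 3 2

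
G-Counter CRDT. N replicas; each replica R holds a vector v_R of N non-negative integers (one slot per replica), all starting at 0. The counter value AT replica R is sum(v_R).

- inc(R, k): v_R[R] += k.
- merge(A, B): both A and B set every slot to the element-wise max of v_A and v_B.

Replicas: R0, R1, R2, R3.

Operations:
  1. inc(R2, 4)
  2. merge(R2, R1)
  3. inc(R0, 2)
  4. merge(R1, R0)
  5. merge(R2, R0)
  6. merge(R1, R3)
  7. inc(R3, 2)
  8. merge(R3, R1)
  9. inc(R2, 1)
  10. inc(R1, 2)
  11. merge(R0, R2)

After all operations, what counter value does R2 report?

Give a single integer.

Op 1: inc R2 by 4 -> R2=(0,0,4,0) value=4
Op 2: merge R2<->R1 -> R2=(0,0,4,0) R1=(0,0,4,0)
Op 3: inc R0 by 2 -> R0=(2,0,0,0) value=2
Op 4: merge R1<->R0 -> R1=(2,0,4,0) R0=(2,0,4,0)
Op 5: merge R2<->R0 -> R2=(2,0,4,0) R0=(2,0,4,0)
Op 6: merge R1<->R3 -> R1=(2,0,4,0) R3=(2,0,4,0)
Op 7: inc R3 by 2 -> R3=(2,0,4,2) value=8
Op 8: merge R3<->R1 -> R3=(2,0,4,2) R1=(2,0,4,2)
Op 9: inc R2 by 1 -> R2=(2,0,5,0) value=7
Op 10: inc R1 by 2 -> R1=(2,2,4,2) value=10
Op 11: merge R0<->R2 -> R0=(2,0,5,0) R2=(2,0,5,0)

Answer: 7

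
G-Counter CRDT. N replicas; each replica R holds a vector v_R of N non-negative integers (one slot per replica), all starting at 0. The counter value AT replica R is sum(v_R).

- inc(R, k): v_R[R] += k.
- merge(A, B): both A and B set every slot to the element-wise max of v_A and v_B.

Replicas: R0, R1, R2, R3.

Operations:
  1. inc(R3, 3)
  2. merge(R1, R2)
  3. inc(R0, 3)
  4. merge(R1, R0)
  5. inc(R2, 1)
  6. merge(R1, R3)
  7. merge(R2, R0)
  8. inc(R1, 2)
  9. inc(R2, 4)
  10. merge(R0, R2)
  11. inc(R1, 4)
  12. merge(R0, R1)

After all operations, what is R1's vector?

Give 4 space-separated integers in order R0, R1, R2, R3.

Answer: 3 6 5 3

Derivation:
Op 1: inc R3 by 3 -> R3=(0,0,0,3) value=3
Op 2: merge R1<->R2 -> R1=(0,0,0,0) R2=(0,0,0,0)
Op 3: inc R0 by 3 -> R0=(3,0,0,0) value=3
Op 4: merge R1<->R0 -> R1=(3,0,0,0) R0=(3,0,0,0)
Op 5: inc R2 by 1 -> R2=(0,0,1,0) value=1
Op 6: merge R1<->R3 -> R1=(3,0,0,3) R3=(3,0,0,3)
Op 7: merge R2<->R0 -> R2=(3,0,1,0) R0=(3,0,1,0)
Op 8: inc R1 by 2 -> R1=(3,2,0,3) value=8
Op 9: inc R2 by 4 -> R2=(3,0,5,0) value=8
Op 10: merge R0<->R2 -> R0=(3,0,5,0) R2=(3,0,5,0)
Op 11: inc R1 by 4 -> R1=(3,6,0,3) value=12
Op 12: merge R0<->R1 -> R0=(3,6,5,3) R1=(3,6,5,3)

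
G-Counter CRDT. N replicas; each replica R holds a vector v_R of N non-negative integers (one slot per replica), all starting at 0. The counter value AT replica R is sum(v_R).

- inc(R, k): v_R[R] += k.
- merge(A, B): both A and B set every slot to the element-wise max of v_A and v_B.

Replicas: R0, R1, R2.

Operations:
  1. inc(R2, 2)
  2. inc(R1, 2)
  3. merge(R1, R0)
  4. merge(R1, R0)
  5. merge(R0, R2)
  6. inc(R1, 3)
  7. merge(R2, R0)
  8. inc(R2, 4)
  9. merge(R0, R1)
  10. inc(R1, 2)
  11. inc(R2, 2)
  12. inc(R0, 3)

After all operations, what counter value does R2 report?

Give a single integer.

Answer: 10

Derivation:
Op 1: inc R2 by 2 -> R2=(0,0,2) value=2
Op 2: inc R1 by 2 -> R1=(0,2,0) value=2
Op 3: merge R1<->R0 -> R1=(0,2,0) R0=(0,2,0)
Op 4: merge R1<->R0 -> R1=(0,2,0) R0=(0,2,0)
Op 5: merge R0<->R2 -> R0=(0,2,2) R2=(0,2,2)
Op 6: inc R1 by 3 -> R1=(0,5,0) value=5
Op 7: merge R2<->R0 -> R2=(0,2,2) R0=(0,2,2)
Op 8: inc R2 by 4 -> R2=(0,2,6) value=8
Op 9: merge R0<->R1 -> R0=(0,5,2) R1=(0,5,2)
Op 10: inc R1 by 2 -> R1=(0,7,2) value=9
Op 11: inc R2 by 2 -> R2=(0,2,8) value=10
Op 12: inc R0 by 3 -> R0=(3,5,2) value=10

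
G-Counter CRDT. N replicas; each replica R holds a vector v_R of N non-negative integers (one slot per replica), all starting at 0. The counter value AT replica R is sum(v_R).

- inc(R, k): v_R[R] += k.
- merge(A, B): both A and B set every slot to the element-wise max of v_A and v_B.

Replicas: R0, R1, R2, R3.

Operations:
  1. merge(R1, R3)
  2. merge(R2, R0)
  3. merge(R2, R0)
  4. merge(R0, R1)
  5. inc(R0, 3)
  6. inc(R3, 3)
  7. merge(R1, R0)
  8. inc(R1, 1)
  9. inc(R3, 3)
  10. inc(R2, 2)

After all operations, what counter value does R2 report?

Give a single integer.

Answer: 2

Derivation:
Op 1: merge R1<->R3 -> R1=(0,0,0,0) R3=(0,0,0,0)
Op 2: merge R2<->R0 -> R2=(0,0,0,0) R0=(0,0,0,0)
Op 3: merge R2<->R0 -> R2=(0,0,0,0) R0=(0,0,0,0)
Op 4: merge R0<->R1 -> R0=(0,0,0,0) R1=(0,0,0,0)
Op 5: inc R0 by 3 -> R0=(3,0,0,0) value=3
Op 6: inc R3 by 3 -> R3=(0,0,0,3) value=3
Op 7: merge R1<->R0 -> R1=(3,0,0,0) R0=(3,0,0,0)
Op 8: inc R1 by 1 -> R1=(3,1,0,0) value=4
Op 9: inc R3 by 3 -> R3=(0,0,0,6) value=6
Op 10: inc R2 by 2 -> R2=(0,0,2,0) value=2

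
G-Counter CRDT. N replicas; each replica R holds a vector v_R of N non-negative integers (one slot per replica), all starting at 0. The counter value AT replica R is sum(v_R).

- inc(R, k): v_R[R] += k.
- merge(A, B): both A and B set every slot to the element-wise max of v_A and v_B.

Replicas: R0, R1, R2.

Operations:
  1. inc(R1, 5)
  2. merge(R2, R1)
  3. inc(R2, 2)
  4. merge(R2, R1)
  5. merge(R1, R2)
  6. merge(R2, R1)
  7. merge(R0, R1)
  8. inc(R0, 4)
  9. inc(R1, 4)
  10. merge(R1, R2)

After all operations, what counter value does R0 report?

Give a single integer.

Op 1: inc R1 by 5 -> R1=(0,5,0) value=5
Op 2: merge R2<->R1 -> R2=(0,5,0) R1=(0,5,0)
Op 3: inc R2 by 2 -> R2=(0,5,2) value=7
Op 4: merge R2<->R1 -> R2=(0,5,2) R1=(0,5,2)
Op 5: merge R1<->R2 -> R1=(0,5,2) R2=(0,5,2)
Op 6: merge R2<->R1 -> R2=(0,5,2) R1=(0,5,2)
Op 7: merge R0<->R1 -> R0=(0,5,2) R1=(0,5,2)
Op 8: inc R0 by 4 -> R0=(4,5,2) value=11
Op 9: inc R1 by 4 -> R1=(0,9,2) value=11
Op 10: merge R1<->R2 -> R1=(0,9,2) R2=(0,9,2)

Answer: 11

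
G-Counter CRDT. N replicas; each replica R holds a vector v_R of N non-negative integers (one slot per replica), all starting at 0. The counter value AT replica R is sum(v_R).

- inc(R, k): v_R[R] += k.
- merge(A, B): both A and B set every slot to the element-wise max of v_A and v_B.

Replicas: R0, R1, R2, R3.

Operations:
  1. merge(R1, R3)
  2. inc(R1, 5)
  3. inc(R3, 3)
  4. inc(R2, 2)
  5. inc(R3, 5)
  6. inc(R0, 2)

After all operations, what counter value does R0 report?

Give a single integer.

Answer: 2

Derivation:
Op 1: merge R1<->R3 -> R1=(0,0,0,0) R3=(0,0,0,0)
Op 2: inc R1 by 5 -> R1=(0,5,0,0) value=5
Op 3: inc R3 by 3 -> R3=(0,0,0,3) value=3
Op 4: inc R2 by 2 -> R2=(0,0,2,0) value=2
Op 5: inc R3 by 5 -> R3=(0,0,0,8) value=8
Op 6: inc R0 by 2 -> R0=(2,0,0,0) value=2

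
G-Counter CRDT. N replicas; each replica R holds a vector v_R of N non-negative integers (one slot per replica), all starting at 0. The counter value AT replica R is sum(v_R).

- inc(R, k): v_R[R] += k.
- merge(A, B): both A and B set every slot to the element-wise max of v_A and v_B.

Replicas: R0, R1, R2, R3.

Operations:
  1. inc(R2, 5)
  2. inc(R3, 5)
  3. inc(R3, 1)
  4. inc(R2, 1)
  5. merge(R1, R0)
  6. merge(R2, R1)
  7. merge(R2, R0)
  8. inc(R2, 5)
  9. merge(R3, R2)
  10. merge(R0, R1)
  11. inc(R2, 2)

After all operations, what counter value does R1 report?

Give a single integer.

Op 1: inc R2 by 5 -> R2=(0,0,5,0) value=5
Op 2: inc R3 by 5 -> R3=(0,0,0,5) value=5
Op 3: inc R3 by 1 -> R3=(0,0,0,6) value=6
Op 4: inc R2 by 1 -> R2=(0,0,6,0) value=6
Op 5: merge R1<->R0 -> R1=(0,0,0,0) R0=(0,0,0,0)
Op 6: merge R2<->R1 -> R2=(0,0,6,0) R1=(0,0,6,0)
Op 7: merge R2<->R0 -> R2=(0,0,6,0) R0=(0,0,6,0)
Op 8: inc R2 by 5 -> R2=(0,0,11,0) value=11
Op 9: merge R3<->R2 -> R3=(0,0,11,6) R2=(0,0,11,6)
Op 10: merge R0<->R1 -> R0=(0,0,6,0) R1=(0,0,6,0)
Op 11: inc R2 by 2 -> R2=(0,0,13,6) value=19

Answer: 6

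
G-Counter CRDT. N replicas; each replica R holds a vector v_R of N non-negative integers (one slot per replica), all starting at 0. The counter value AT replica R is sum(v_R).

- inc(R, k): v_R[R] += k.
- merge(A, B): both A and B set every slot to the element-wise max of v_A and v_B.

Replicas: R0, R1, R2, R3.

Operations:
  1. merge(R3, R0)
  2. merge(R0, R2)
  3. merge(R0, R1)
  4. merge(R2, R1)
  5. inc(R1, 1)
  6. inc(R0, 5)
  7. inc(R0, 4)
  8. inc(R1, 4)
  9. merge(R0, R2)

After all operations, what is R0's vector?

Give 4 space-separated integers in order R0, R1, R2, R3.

Op 1: merge R3<->R0 -> R3=(0,0,0,0) R0=(0,0,0,0)
Op 2: merge R0<->R2 -> R0=(0,0,0,0) R2=(0,0,0,0)
Op 3: merge R0<->R1 -> R0=(0,0,0,0) R1=(0,0,0,0)
Op 4: merge R2<->R1 -> R2=(0,0,0,0) R1=(0,0,0,0)
Op 5: inc R1 by 1 -> R1=(0,1,0,0) value=1
Op 6: inc R0 by 5 -> R0=(5,0,0,0) value=5
Op 7: inc R0 by 4 -> R0=(9,0,0,0) value=9
Op 8: inc R1 by 4 -> R1=(0,5,0,0) value=5
Op 9: merge R0<->R2 -> R0=(9,0,0,0) R2=(9,0,0,0)

Answer: 9 0 0 0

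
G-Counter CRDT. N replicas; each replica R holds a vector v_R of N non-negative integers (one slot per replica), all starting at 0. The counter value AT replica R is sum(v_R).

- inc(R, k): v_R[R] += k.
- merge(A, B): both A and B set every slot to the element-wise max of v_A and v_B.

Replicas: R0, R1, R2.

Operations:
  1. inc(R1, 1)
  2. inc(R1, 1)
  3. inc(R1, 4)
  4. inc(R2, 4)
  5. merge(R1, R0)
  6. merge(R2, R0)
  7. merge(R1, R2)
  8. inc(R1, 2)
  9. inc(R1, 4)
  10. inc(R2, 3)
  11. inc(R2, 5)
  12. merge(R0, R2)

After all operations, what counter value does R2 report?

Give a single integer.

Op 1: inc R1 by 1 -> R1=(0,1,0) value=1
Op 2: inc R1 by 1 -> R1=(0,2,0) value=2
Op 3: inc R1 by 4 -> R1=(0,6,0) value=6
Op 4: inc R2 by 4 -> R2=(0,0,4) value=4
Op 5: merge R1<->R0 -> R1=(0,6,0) R0=(0,6,0)
Op 6: merge R2<->R0 -> R2=(0,6,4) R0=(0,6,4)
Op 7: merge R1<->R2 -> R1=(0,6,4) R2=(0,6,4)
Op 8: inc R1 by 2 -> R1=(0,8,4) value=12
Op 9: inc R1 by 4 -> R1=(0,12,4) value=16
Op 10: inc R2 by 3 -> R2=(0,6,7) value=13
Op 11: inc R2 by 5 -> R2=(0,6,12) value=18
Op 12: merge R0<->R2 -> R0=(0,6,12) R2=(0,6,12)

Answer: 18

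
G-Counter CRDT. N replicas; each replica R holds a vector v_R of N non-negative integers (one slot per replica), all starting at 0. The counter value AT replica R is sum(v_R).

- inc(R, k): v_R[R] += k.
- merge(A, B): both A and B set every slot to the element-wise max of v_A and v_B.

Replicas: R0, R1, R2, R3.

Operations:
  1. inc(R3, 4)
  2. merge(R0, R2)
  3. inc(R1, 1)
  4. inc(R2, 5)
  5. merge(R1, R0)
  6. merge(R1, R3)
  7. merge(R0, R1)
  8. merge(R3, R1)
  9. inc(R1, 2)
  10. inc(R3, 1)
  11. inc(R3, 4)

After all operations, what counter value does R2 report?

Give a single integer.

Answer: 5

Derivation:
Op 1: inc R3 by 4 -> R3=(0,0,0,4) value=4
Op 2: merge R0<->R2 -> R0=(0,0,0,0) R2=(0,0,0,0)
Op 3: inc R1 by 1 -> R1=(0,1,0,0) value=1
Op 4: inc R2 by 5 -> R2=(0,0,5,0) value=5
Op 5: merge R1<->R0 -> R1=(0,1,0,0) R0=(0,1,0,0)
Op 6: merge R1<->R3 -> R1=(0,1,0,4) R3=(0,1,0,4)
Op 7: merge R0<->R1 -> R0=(0,1,0,4) R1=(0,1,0,4)
Op 8: merge R3<->R1 -> R3=(0,1,0,4) R1=(0,1,0,4)
Op 9: inc R1 by 2 -> R1=(0,3,0,4) value=7
Op 10: inc R3 by 1 -> R3=(0,1,0,5) value=6
Op 11: inc R3 by 4 -> R3=(0,1,0,9) value=10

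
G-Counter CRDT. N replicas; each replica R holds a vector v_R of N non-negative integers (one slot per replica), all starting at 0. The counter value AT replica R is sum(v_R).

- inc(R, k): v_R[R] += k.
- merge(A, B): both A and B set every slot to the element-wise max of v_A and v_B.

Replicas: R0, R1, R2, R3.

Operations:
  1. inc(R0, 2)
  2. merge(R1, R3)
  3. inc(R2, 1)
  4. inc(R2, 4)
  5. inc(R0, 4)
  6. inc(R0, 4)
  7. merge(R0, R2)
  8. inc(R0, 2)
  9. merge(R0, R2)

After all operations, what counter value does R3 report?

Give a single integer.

Answer: 0

Derivation:
Op 1: inc R0 by 2 -> R0=(2,0,0,0) value=2
Op 2: merge R1<->R3 -> R1=(0,0,0,0) R3=(0,0,0,0)
Op 3: inc R2 by 1 -> R2=(0,0,1,0) value=1
Op 4: inc R2 by 4 -> R2=(0,0,5,0) value=5
Op 5: inc R0 by 4 -> R0=(6,0,0,0) value=6
Op 6: inc R0 by 4 -> R0=(10,0,0,0) value=10
Op 7: merge R0<->R2 -> R0=(10,0,5,0) R2=(10,0,5,0)
Op 8: inc R0 by 2 -> R0=(12,0,5,0) value=17
Op 9: merge R0<->R2 -> R0=(12,0,5,0) R2=(12,0,5,0)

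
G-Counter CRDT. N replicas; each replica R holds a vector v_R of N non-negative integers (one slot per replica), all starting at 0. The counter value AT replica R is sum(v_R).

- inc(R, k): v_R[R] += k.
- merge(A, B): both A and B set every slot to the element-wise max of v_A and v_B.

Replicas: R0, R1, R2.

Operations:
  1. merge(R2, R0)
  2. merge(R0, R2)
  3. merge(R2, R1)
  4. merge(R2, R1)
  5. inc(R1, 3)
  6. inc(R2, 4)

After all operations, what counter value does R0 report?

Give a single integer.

Answer: 0

Derivation:
Op 1: merge R2<->R0 -> R2=(0,0,0) R0=(0,0,0)
Op 2: merge R0<->R2 -> R0=(0,0,0) R2=(0,0,0)
Op 3: merge R2<->R1 -> R2=(0,0,0) R1=(0,0,0)
Op 4: merge R2<->R1 -> R2=(0,0,0) R1=(0,0,0)
Op 5: inc R1 by 3 -> R1=(0,3,0) value=3
Op 6: inc R2 by 4 -> R2=(0,0,4) value=4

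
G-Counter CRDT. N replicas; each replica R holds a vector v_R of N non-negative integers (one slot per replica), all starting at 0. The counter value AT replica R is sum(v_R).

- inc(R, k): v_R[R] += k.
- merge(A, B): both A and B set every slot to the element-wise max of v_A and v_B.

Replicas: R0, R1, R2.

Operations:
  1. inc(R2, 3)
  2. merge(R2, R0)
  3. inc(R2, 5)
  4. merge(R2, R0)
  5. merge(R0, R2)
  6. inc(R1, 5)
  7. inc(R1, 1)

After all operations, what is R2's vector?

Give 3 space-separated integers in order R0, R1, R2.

Op 1: inc R2 by 3 -> R2=(0,0,3) value=3
Op 2: merge R2<->R0 -> R2=(0,0,3) R0=(0,0,3)
Op 3: inc R2 by 5 -> R2=(0,0,8) value=8
Op 4: merge R2<->R0 -> R2=(0,0,8) R0=(0,0,8)
Op 5: merge R0<->R2 -> R0=(0,0,8) R2=(0,0,8)
Op 6: inc R1 by 5 -> R1=(0,5,0) value=5
Op 7: inc R1 by 1 -> R1=(0,6,0) value=6

Answer: 0 0 8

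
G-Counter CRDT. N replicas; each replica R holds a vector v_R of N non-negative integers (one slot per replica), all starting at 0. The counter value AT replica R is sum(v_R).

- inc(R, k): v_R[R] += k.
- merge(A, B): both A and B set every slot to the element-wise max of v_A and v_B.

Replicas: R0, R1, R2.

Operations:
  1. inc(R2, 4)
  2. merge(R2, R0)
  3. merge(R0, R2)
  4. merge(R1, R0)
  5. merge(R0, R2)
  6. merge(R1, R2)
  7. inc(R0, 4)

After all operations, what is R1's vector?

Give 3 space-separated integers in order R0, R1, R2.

Op 1: inc R2 by 4 -> R2=(0,0,4) value=4
Op 2: merge R2<->R0 -> R2=(0,0,4) R0=(0,0,4)
Op 3: merge R0<->R2 -> R0=(0,0,4) R2=(0,0,4)
Op 4: merge R1<->R0 -> R1=(0,0,4) R0=(0,0,4)
Op 5: merge R0<->R2 -> R0=(0,0,4) R2=(0,0,4)
Op 6: merge R1<->R2 -> R1=(0,0,4) R2=(0,0,4)
Op 7: inc R0 by 4 -> R0=(4,0,4) value=8

Answer: 0 0 4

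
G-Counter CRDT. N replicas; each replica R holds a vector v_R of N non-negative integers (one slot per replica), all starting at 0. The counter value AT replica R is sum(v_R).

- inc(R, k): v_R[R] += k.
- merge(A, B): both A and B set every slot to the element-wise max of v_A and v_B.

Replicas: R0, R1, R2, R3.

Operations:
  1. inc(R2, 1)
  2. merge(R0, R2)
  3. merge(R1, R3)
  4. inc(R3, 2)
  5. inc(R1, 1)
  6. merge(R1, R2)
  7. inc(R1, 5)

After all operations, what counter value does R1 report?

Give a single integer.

Answer: 7

Derivation:
Op 1: inc R2 by 1 -> R2=(0,0,1,0) value=1
Op 2: merge R0<->R2 -> R0=(0,0,1,0) R2=(0,0,1,0)
Op 3: merge R1<->R3 -> R1=(0,0,0,0) R3=(0,0,0,0)
Op 4: inc R3 by 2 -> R3=(0,0,0,2) value=2
Op 5: inc R1 by 1 -> R1=(0,1,0,0) value=1
Op 6: merge R1<->R2 -> R1=(0,1,1,0) R2=(0,1,1,0)
Op 7: inc R1 by 5 -> R1=(0,6,1,0) value=7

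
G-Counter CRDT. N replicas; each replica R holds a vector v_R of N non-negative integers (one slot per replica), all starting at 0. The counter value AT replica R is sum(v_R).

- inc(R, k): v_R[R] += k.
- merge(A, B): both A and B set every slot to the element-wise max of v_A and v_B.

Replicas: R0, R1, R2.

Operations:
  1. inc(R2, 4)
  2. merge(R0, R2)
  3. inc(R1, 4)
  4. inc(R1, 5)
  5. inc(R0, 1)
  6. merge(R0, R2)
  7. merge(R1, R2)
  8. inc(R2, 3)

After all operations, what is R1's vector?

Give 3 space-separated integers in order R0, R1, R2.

Op 1: inc R2 by 4 -> R2=(0,0,4) value=4
Op 2: merge R0<->R2 -> R0=(0,0,4) R2=(0,0,4)
Op 3: inc R1 by 4 -> R1=(0,4,0) value=4
Op 4: inc R1 by 5 -> R1=(0,9,0) value=9
Op 5: inc R0 by 1 -> R0=(1,0,4) value=5
Op 6: merge R0<->R2 -> R0=(1,0,4) R2=(1,0,4)
Op 7: merge R1<->R2 -> R1=(1,9,4) R2=(1,9,4)
Op 8: inc R2 by 3 -> R2=(1,9,7) value=17

Answer: 1 9 4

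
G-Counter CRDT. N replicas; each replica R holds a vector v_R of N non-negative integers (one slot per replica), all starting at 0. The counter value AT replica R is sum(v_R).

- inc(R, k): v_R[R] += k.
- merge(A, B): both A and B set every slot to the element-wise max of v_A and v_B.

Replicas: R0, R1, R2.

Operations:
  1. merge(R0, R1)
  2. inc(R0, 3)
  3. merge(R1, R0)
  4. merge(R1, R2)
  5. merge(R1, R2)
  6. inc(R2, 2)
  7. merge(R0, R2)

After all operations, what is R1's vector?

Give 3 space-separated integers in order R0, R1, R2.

Answer: 3 0 0

Derivation:
Op 1: merge R0<->R1 -> R0=(0,0,0) R1=(0,0,0)
Op 2: inc R0 by 3 -> R0=(3,0,0) value=3
Op 3: merge R1<->R0 -> R1=(3,0,0) R0=(3,0,0)
Op 4: merge R1<->R2 -> R1=(3,0,0) R2=(3,0,0)
Op 5: merge R1<->R2 -> R1=(3,0,0) R2=(3,0,0)
Op 6: inc R2 by 2 -> R2=(3,0,2) value=5
Op 7: merge R0<->R2 -> R0=(3,0,2) R2=(3,0,2)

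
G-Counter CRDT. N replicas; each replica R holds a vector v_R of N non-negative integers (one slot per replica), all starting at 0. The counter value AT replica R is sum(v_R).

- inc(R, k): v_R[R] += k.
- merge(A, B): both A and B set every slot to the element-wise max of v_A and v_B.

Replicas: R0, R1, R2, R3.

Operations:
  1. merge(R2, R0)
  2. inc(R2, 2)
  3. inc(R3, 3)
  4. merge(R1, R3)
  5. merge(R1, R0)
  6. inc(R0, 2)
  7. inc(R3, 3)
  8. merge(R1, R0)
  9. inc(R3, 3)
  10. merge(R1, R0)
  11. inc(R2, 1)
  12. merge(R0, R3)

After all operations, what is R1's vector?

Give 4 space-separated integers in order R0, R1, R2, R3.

Op 1: merge R2<->R0 -> R2=(0,0,0,0) R0=(0,0,0,0)
Op 2: inc R2 by 2 -> R2=(0,0,2,0) value=2
Op 3: inc R3 by 3 -> R3=(0,0,0,3) value=3
Op 4: merge R1<->R3 -> R1=(0,0,0,3) R3=(0,0,0,3)
Op 5: merge R1<->R0 -> R1=(0,0,0,3) R0=(0,0,0,3)
Op 6: inc R0 by 2 -> R0=(2,0,0,3) value=5
Op 7: inc R3 by 3 -> R3=(0,0,0,6) value=6
Op 8: merge R1<->R0 -> R1=(2,0,0,3) R0=(2,0,0,3)
Op 9: inc R3 by 3 -> R3=(0,0,0,9) value=9
Op 10: merge R1<->R0 -> R1=(2,0,0,3) R0=(2,0,0,3)
Op 11: inc R2 by 1 -> R2=(0,0,3,0) value=3
Op 12: merge R0<->R3 -> R0=(2,0,0,9) R3=(2,0,0,9)

Answer: 2 0 0 3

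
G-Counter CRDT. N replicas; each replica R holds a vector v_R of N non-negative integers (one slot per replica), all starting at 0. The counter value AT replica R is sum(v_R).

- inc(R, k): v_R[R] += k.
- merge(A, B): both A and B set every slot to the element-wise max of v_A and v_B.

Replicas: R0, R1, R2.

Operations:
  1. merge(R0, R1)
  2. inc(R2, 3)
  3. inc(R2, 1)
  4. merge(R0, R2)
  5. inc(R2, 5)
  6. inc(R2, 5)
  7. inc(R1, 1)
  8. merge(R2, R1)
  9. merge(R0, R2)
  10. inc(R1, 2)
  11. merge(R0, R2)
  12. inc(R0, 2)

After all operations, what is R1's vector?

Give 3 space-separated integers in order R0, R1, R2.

Op 1: merge R0<->R1 -> R0=(0,0,0) R1=(0,0,0)
Op 2: inc R2 by 3 -> R2=(0,0,3) value=3
Op 3: inc R2 by 1 -> R2=(0,0,4) value=4
Op 4: merge R0<->R2 -> R0=(0,0,4) R2=(0,0,4)
Op 5: inc R2 by 5 -> R2=(0,0,9) value=9
Op 6: inc R2 by 5 -> R2=(0,0,14) value=14
Op 7: inc R1 by 1 -> R1=(0,1,0) value=1
Op 8: merge R2<->R1 -> R2=(0,1,14) R1=(0,1,14)
Op 9: merge R0<->R2 -> R0=(0,1,14) R2=(0,1,14)
Op 10: inc R1 by 2 -> R1=(0,3,14) value=17
Op 11: merge R0<->R2 -> R0=(0,1,14) R2=(0,1,14)
Op 12: inc R0 by 2 -> R0=(2,1,14) value=17

Answer: 0 3 14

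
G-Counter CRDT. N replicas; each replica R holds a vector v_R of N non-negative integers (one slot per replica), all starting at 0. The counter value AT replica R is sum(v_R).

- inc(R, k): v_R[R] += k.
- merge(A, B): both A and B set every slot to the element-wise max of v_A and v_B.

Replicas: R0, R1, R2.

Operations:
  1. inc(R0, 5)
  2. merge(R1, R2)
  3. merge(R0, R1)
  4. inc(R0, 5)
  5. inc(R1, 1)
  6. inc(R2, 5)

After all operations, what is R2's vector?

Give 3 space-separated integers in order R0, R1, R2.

Answer: 0 0 5

Derivation:
Op 1: inc R0 by 5 -> R0=(5,0,0) value=5
Op 2: merge R1<->R2 -> R1=(0,0,0) R2=(0,0,0)
Op 3: merge R0<->R1 -> R0=(5,0,0) R1=(5,0,0)
Op 4: inc R0 by 5 -> R0=(10,0,0) value=10
Op 5: inc R1 by 1 -> R1=(5,1,0) value=6
Op 6: inc R2 by 5 -> R2=(0,0,5) value=5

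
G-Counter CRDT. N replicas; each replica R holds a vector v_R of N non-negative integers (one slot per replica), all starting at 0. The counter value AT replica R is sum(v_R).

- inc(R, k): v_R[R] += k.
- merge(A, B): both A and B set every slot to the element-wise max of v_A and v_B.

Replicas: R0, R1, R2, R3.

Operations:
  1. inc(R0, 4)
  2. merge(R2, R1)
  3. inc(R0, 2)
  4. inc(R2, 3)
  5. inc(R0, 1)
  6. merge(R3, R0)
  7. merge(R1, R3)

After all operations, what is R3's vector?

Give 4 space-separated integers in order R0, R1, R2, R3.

Answer: 7 0 0 0

Derivation:
Op 1: inc R0 by 4 -> R0=(4,0,0,0) value=4
Op 2: merge R2<->R1 -> R2=(0,0,0,0) R1=(0,0,0,0)
Op 3: inc R0 by 2 -> R0=(6,0,0,0) value=6
Op 4: inc R2 by 3 -> R2=(0,0,3,0) value=3
Op 5: inc R0 by 1 -> R0=(7,0,0,0) value=7
Op 6: merge R3<->R0 -> R3=(7,0,0,0) R0=(7,0,0,0)
Op 7: merge R1<->R3 -> R1=(7,0,0,0) R3=(7,0,0,0)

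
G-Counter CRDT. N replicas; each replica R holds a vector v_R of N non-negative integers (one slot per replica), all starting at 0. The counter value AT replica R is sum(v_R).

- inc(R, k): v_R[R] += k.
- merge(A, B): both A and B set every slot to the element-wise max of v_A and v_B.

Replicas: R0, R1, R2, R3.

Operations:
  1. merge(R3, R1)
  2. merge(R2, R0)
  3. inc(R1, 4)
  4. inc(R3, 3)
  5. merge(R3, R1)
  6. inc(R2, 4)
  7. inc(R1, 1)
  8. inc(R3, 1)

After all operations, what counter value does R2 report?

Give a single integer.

Op 1: merge R3<->R1 -> R3=(0,0,0,0) R1=(0,0,0,0)
Op 2: merge R2<->R0 -> R2=(0,0,0,0) R0=(0,0,0,0)
Op 3: inc R1 by 4 -> R1=(0,4,0,0) value=4
Op 4: inc R3 by 3 -> R3=(0,0,0,3) value=3
Op 5: merge R3<->R1 -> R3=(0,4,0,3) R1=(0,4,0,3)
Op 6: inc R2 by 4 -> R2=(0,0,4,0) value=4
Op 7: inc R1 by 1 -> R1=(0,5,0,3) value=8
Op 8: inc R3 by 1 -> R3=(0,4,0,4) value=8

Answer: 4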